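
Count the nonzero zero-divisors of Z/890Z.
Z/890Z has 537 nonzero zero-divisors

In Z/890Z each nonzero element is either a unit (gcd with 890 is 1) or a zero-divisor (gcd > 1). The number of units is φ(890): factorise 890 = 2 · 5 · 89, so φ(890) = (2 − 1) · (5 − 1) · (89 − 1) = 1 · 4 · 88 = 352. The nonzero elements number 890 − 1 = 889. Hence the nonzero zero-divisors number 889 − 352 = 537.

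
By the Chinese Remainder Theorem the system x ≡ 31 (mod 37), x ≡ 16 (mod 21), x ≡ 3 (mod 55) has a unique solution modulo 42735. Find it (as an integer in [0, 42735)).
x ≡ 33553 (mod 42735); the representative in [0, 42735) is 33553

The moduli 37, 21, 55 are pairwise coprime, so by the CRT there is a unique solution mod 37·21·55 = 42735.
Solve by successive substitution. Start with x ≡ 31 (mod 37).
  Combine with x ≡ 16 (mod 21): write x = 31 + 37·t and require 31 + 37·t ≡ 16 (mod 21), i.e. 37·t ≡ 16 − 31 ≡ 6 (mod 21). Since 37^(−1) ≡ 4 (mod 21) (37 ≡ 16 (mod 21)), t ≡ 4·6 ≡ 3 (mod 21). So x ≡ 31 + 37·3 = 142 (mod 777).
  Combine with x ≡ 3 (mod 55): write x = 142 + 777·t and require 142 + 777·t ≡ 3 (mod 55), i.e. 777·t ≡ 3 − 142 ≡ 26 (mod 55). Since 777^(−1) ≡ 8 (mod 55) (777 ≡ 7 (mod 55)), t ≡ 8·26 ≡ 43 (mod 55). So x ≡ 142 + 777·43 = 33553 (mod 42735).
Unique solution in [0, 42735): x = 33553.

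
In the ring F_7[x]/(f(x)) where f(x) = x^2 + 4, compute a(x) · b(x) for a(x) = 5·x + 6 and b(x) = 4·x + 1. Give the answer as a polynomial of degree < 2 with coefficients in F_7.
a · b ≡ x + 3 (mod f(x))

Multiply as integer polynomials: a · b = 20·x^2 + 29·x + 6. Reducing coefficients mod 7: a · b ≡ 6·x^2 + x + 6. Now divide by f(x) = x^2 + 4 in F_7[x], eliminating the leading term at each step:
  leading term 6·x^2: subtract (6)·f(x) = 6·x^2 + 3, leaving x + 3 (coefficients mod 7)
The degree is now < 2, so this is the remainder. Hence a · b ≡ x + 3 in F_7[x]/(f).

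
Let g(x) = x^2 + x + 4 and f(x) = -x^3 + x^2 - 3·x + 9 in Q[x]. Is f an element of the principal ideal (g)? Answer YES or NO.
NO

In Q[x] the ideal (g) consists of all multiples of g, so f ∈ (g) iff g | f, i.e. iff the remainder of f on division by g is 0. Divide f by g (g is monic, so eliminate the leading term of the running remainder at each step):
  leading term -x^3: subtract (-x)·g(x) = -x^3 - x^2 - 4·x, leaving 2·x^2 + x + 9
  leading term 2·x^2: subtract (2)·g(x) = 2·x^2 + 2·x + 8, leaving 1 - x
The remainder r(x) = 1 - x ≠ 0 (and deg r < deg g), so g ∤ f, i.e. f ∉ (g).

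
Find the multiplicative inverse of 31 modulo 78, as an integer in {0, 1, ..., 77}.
Apply the extended Euclidean algorithm to (78, 31), tracking rows (r, s, t) with s·78 + t·31 = r. Each division r_prev = q·r_cur + r_new produces the new row as (previous row) − q·(current row):
  row A: (78, 1, 0)   [1·78 + 0·31 = 78]
  row B: (31, 0, 1)   [0·78 + 1·31 = 31]
  78 = 2·31 + 16   → row C = row A − 2·row B = (16, 1, −2)   [check: 1·78 − 2·31 = 16]
  31 = 1·16 + 15   → row D = row B − 1·row C = (15, −1, 3)   [check: −1·78 + 3·31 = 15]
  16 = 1·15 + 1   → row E = row C − 1·row D = (1, 2, −5)   [check: 2·78 − 5·31 = 1]
  15 = 15·1 + 0   → remainder 0, stop. gcd = 1 (last nonzero row E).
The gcd is 1, so 31 is invertible mod 78. The last nonzero row gives 2·78 − 5·31 = 1, so t = −5. So 31^(−1) ≡ −5 ≡ 73 (mod 78). Verify: 31 · 73 = 2263 ≡ 1 (mod 78). ✓

Final answer: 31^(−1) ≡ 73 (mod 78)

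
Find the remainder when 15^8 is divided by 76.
5

Use repeated squaring. Binary(8) = 1000. Walk through the bits of the exponent 8 left-to-right: at each bit after the leading one, square the running value, then multiply by 15 if the bit is 1 (always reducing mod 76):
  bit 1 = 1 (leading): start with 15.
  bit 2 = 0: square 15^2 = 225 ≡ 73 (mod 76).
  bit 3 = 0: square 73^2 = 5329 ≡ 9 (mod 76).
  bit 4 = 0: square 9^2 = 81 ≡ 5 (mod 76).
Final value: 15^8 ≡ 5 (mod 76).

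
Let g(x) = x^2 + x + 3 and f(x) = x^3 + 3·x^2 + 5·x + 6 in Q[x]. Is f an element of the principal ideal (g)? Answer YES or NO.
YES

In Q[x] the ideal (g) consists of all multiples of g, so f ∈ (g) iff g | f, i.e. iff the remainder of f on division by g is 0. Divide f by g (g is monic, so eliminate the leading term of the running remainder at each step):
  leading term x^3: subtract (x)·g(x) = x^3 + x^2 + 3·x, leaving 2·x^2 + 2·x + 6
  leading term 2·x^2: subtract (2)·g(x) = 2·x^2 + 2·x + 6, leaving 0
The remainder is 0, so f(x) = g(x) · h(x) with h(x) = x + 2. Hence g | f, i.e. f ∈ (g).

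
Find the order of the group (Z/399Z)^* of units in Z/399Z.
|(Z/399Z)^*| = 216

(Z/399Z)^* consists of the classes a with gcd(a, 399) = 1, so its order is φ(399). φ is multiplicative, with φ(p^e) = p^e − p^(e−1). Factorise 399 = 3 · 7 · 19. Then
  φ(399) = (3 − 1) · (7 − 1) · (19 − 1) = 2 · 6 · 18 = 216.
Thus |(Z/399Z)^*| = 216.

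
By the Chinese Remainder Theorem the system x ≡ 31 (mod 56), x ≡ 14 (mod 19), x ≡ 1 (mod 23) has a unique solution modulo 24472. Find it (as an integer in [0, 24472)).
x ≡ 6303 (mod 24472); the representative in [0, 24472) is 6303

The moduli 56, 19, 23 are pairwise coprime, so by the CRT there is a unique solution mod 56·19·23 = 24472.
Solve by successive substitution. Start with x ≡ 31 (mod 56).
  Combine with x ≡ 14 (mod 19): write x = 31 + 56·t and require 31 + 56·t ≡ 14 (mod 19), i.e. 56·t ≡ 14 − 31 ≡ 2 (mod 19). Since 56^(−1) ≡ 18 (mod 19) (56 ≡ 18 (mod 19)), t ≡ 18·2 ≡ 17 (mod 19). So x ≡ 31 + 56·17 = 983 (mod 1064).
  Combine with x ≡ 1 (mod 23): write x = 983 + 1064·t and require 983 + 1064·t ≡ 1 (mod 23), i.e. 1064·t ≡ 1 − 983 ≡ 7 (mod 23). Since 1064^(−1) ≡ 4 (mod 23) (1064 ≡ 6 (mod 23)), t ≡ 4·7 ≡ 5 (mod 23). So x ≡ 983 + 1064·5 = 6303 (mod 24472).
Unique solution in [0, 24472): x = 6303.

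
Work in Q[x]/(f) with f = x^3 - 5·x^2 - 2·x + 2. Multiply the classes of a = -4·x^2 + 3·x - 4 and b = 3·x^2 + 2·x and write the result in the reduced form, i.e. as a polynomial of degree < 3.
First multiply in Q[x] without reducing: a · b = -12·x^4 + x^3 - 6·x^2 - 8·x. Now divide by f(x) = x^3 - 5·x^2 - 2·x + 2, eliminating the leading term at each step:
  leading term -12·x^4: subtract (-12·x)·f(x) = -12·x^4 + 60·x^3 + 24·x^2 - 24·x, leaving -59·x^3 - 30·x^2 + 16·x
  leading term -59·x^3: subtract (-59)·f(x) = -59·x^3 + 295·x^2 + 118·x - 118, leaving -325·x^2 - 102·x + 118
The degree is now < 3, so this is the remainder. Hence a · b ≡ -325·x^2 - 102·x + 118 in Q[x]/(f).

Final answer: a · b ≡ -325·x^2 - 102·x + 118 (mod f(x))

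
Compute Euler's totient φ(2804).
φ is multiplicative, with φ(p^e) = p^e − p^(e−1). Factorise 2804 = 2^2 · 701. Then
  φ(2804) = (2^2 − 2^1) · (701 − 1) = 2 · 700 = 1400.

Final answer: φ(2804) = 1400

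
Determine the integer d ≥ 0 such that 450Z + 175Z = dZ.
(450, 175) = (25); d = 25

In the PID Z, (a, b) is generated by gcd(a, b). Compute gcd(450, 175) with the extended Euclidean algorithm, tracking rows (r, s, t) with s·450 + t·175 = r:
  row A: (450, 1, 0)   [1·450 + 0·175 = 450]
  row B: (175, 0, 1)   [0·450 + 1·175 = 175]
  450 = 2·175 + 100   → row C = row A − 2·row B = (100, 1, −2)   [check: 1·450 − 2·175 = 100]
  175 = 1·100 + 75   → row D = row B − 1·row C = (75, −1, 3)   [check: −1·450 + 3·175 = 75]
  100 = 1·75 + 25   → row E = row C − 1·row D = (25, 2, −5)   [check: 2·450 − 5·175 = 25]
  75 = 3·25 + 0   → remainder 0, stop. gcd = 25 (last nonzero row E).
So gcd(450, 175) = 25, with Bézout identity 2·450 − 5·175 = 25. Containment (⊇): the Bézout identity exhibits 25 as an element of (450, 175), giving (25) ⊆ (450, 175). Containment (⊆): since 25 | 450 and 25 | 175 (450 = 25·18, 175 = 25·7), every Z-linear combination of 450 and 175 is divisible by 25, so (450, 175) ⊆ (25). Therefore (450, 175) = (25), d = 25.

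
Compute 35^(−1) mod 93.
Apply the extended Euclidean algorithm to (93, 35), tracking rows (r, s, t) with s·93 + t·35 = r. Each division r_prev = q·r_cur + r_new produces the new row as (previous row) − q·(current row):
  row A: (93, 1, 0)   [1·93 + 0·35 = 93]
  row B: (35, 0, 1)   [0·93 + 1·35 = 35]
  93 = 2·35 + 23   → row C = row A − 2·row B = (23, 1, −2)   [check: 1·93 − 2·35 = 23]
  35 = 1·23 + 12   → row D = row B − 1·row C = (12, −1, 3)   [check: −1·93 + 3·35 = 12]
  23 = 1·12 + 11   → row E = row C − 1·row D = (11, 2, −5)   [check: 2·93 − 5·35 = 11]
  12 = 1·11 + 1   → row F = row D − 1·row E = (1, −3, 8)   [check: −3·93 + 8·35 = 1]
  11 = 11·1 + 0   → remainder 0, stop. gcd = 1 (last nonzero row F).
The gcd is 1, so 35 is invertible mod 93. The last nonzero row gives −3·93 + 8·35 = 1, so t = 8. So 35^(−1) ≡ 8 (mod 93). Verify: 35 · 8 = 280 ≡ 1 (mod 93). ✓

Final answer: 35^(−1) ≡ 8 (mod 93)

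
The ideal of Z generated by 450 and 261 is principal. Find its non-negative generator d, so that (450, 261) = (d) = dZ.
In the PID Z, (a, b) is generated by gcd(a, b). Compute gcd(450, 261) with the extended Euclidean algorithm, tracking rows (r, s, t) with s·450 + t·261 = r:
  row A: (450, 1, 0)   [1·450 + 0·261 = 450]
  row B: (261, 0, 1)   [0·450 + 1·261 = 261]
  450 = 1·261 + 189   → row C = row A − 1·row B = (189, 1, −1)   [check: 1·450 − 1·261 = 189]
  261 = 1·189 + 72   → row D = row B − 1·row C = (72, −1, 2)   [check: −1·450 + 2·261 = 72]
  189 = 2·72 + 45   → row E = row C − 2·row D = (45, 3, −5)   [check: 3·450 − 5·261 = 45]
  72 = 1·45 + 27   → row F = row D − 1·row E = (27, −4, 7)   [check: −4·450 + 7·261 = 27]
  45 = 1·27 + 18   → row G = row E − 1·row F = (18, 7, −12)   [check: 7·450 − 12·261 = 18]
  27 = 1·18 + 9   → row H = row F − 1·row G = (9, −11, 19)   [check: −11·450 + 19·261 = 9]
  18 = 2·9 + 0   → remainder 0, stop. gcd = 9 (last nonzero row H).
So gcd(450, 261) = 9, with Bézout identity −11·450 + 19·261 = 9. Containment (⊇): the Bézout identity exhibits 9 as an element of (450, 261), giving (9) ⊆ (450, 261). Containment (⊆): since 9 | 450 and 9 | 261 (450 = 9·50, 261 = 9·29), every Z-linear combination of 450 and 261 is divisible by 9, so (450, 261) ⊆ (9). Therefore (450, 261) = (9), d = 9.

Final answer: (450, 261) = (9); d = 9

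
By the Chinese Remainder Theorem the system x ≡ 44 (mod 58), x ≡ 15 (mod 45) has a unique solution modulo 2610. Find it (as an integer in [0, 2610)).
x ≡ 1320 (mod 2610); the representative in [0, 2610) is 1320

The moduli 58, 45 are pairwise coprime, so by the CRT there is a unique solution mod 58·45 = 2610.
Solve by successive substitution. Start with x ≡ 44 (mod 58).
  Combine with x ≡ 15 (mod 45): write x = 44 + 58·t and require 44 + 58·t ≡ 15 (mod 45), i.e. 58·t ≡ 15 − 44 ≡ 16 (mod 45). Since 58^(−1) ≡ 7 (mod 45) (58 ≡ 13 (mod 45)), t ≡ 7·16 ≡ 22 (mod 45). So x ≡ 44 + 58·22 = 1320 (mod 2610).
Unique solution in [0, 2610): x = 1320.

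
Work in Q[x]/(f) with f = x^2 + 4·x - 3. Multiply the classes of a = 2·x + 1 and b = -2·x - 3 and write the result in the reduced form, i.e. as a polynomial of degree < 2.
a · b ≡ 8·x - 15 (mod f(x))

First multiply in Q[x] without reducing: a · b = -4·x^2 - 8·x - 3. Now divide by f(x) = x^2 + 4·x - 3, eliminating the leading term at each step:
  leading term -4·x^2: subtract (-4)·f(x) = -4·x^2 - 16·x + 12, leaving 8·x - 15
The degree is now < 2, so this is the remainder. Hence a · b ≡ 8·x - 15 in Q[x]/(f).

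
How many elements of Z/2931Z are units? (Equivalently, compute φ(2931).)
An element a ∈ Z/2931Z is a unit iff gcd(a, 2931) = 1, so the number of units is φ(2931). φ is multiplicative, with φ(p^e) = p^e − p^(e−1). Factorise 2931 = 3 · 977. Then
  φ(2931) = (3 − 1) · (977 − 1) = 2 · 976 = 1952.

Final answer: Z/2931Z has φ(2931) = 1952 units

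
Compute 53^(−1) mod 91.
53^(−1) ≡ 79 (mod 91)

Apply the extended Euclidean algorithm to (91, 53), tracking rows (r, s, t) with s·91 + t·53 = r. Each division r_prev = q·r_cur + r_new produces the new row as (previous row) − q·(current row):
  row A: (91, 1, 0)   [1·91 + 0·53 = 91]
  row B: (53, 0, 1)   [0·91 + 1·53 = 53]
  91 = 1·53 + 38   → row C = row A − 1·row B = (38, 1, −1)   [check: 1·91 − 1·53 = 38]
  53 = 1·38 + 15   → row D = row B − 1·row C = (15, −1, 2)   [check: −1·91 + 2·53 = 15]
  38 = 2·15 + 8   → row E = row C − 2·row D = (8, 3, −5)   [check: 3·91 − 5·53 = 8]
  15 = 1·8 + 7   → row F = row D − 1·row E = (7, −4, 7)   [check: −4·91 + 7·53 = 7]
  8 = 1·7 + 1   → row G = row E − 1·row F = (1, 7, −12)   [check: 7·91 − 12·53 = 1]
  7 = 7·1 + 0   → remainder 0, stop. gcd = 1 (last nonzero row G).
The gcd is 1, so 53 is invertible mod 91. The last nonzero row gives 7·91 − 12·53 = 1, so t = −12. So 53^(−1) ≡ −12 ≡ 79 (mod 91). Verify: 53 · 79 = 4187 ≡ 1 (mod 91). ✓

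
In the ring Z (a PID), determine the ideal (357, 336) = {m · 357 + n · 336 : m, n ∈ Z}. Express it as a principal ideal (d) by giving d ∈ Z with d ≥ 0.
In the PID Z, (a, b) is generated by gcd(a, b). Compute gcd(357, 336) with the extended Euclidean algorithm, tracking rows (r, s, t) with s·357 + t·336 = r:
  row A: (357, 1, 0)   [1·357 + 0·336 = 357]
  row B: (336, 0, 1)   [0·357 + 1·336 = 336]
  357 = 1·336 + 21   → row C = row A − 1·row B = (21, 1, −1)   [check: 1·357 − 1·336 = 21]
  336 = 16·21 + 0   → remainder 0, stop. gcd = 21 (last nonzero row C).
So gcd(357, 336) = 21, with Bézout identity 1·357 − 1·336 = 21. Containment (⊇): the Bézout identity exhibits 21 as an element of (357, 336), giving (21) ⊆ (357, 336). Containment (⊆): since 21 | 357 and 21 | 336 (357 = 21·17, 336 = 21·16), every Z-linear combination of 357 and 336 is divisible by 21, so (357, 336) ⊆ (21). Therefore (357, 336) = (21), d = 21.

Final answer: (357, 336) = (21); d = 21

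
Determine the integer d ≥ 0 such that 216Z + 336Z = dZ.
(216, 336) = (24); d = 24

In the PID Z, (a, b) is generated by gcd(a, b). Compute gcd(336, 216) with the extended Euclidean algorithm, tracking rows (r, s, t) with s·336 + t·216 = r:
  row A: (336, 1, 0)   [1·336 + 0·216 = 336]
  row B: (216, 0, 1)   [0·336 + 1·216 = 216]
  336 = 1·216 + 120   → row C = row A − 1·row B = (120, 1, −1)   [check: 1·336 − 1·216 = 120]
  216 = 1·120 + 96   → row D = row B − 1·row C = (96, −1, 2)   [check: −1·336 + 2·216 = 96]
  120 = 1·96 + 24   → row E = row C − 1·row D = (24, 2, −3)   [check: 2·336 − 3·216 = 24]
  96 = 4·24 + 0   → remainder 0, stop. gcd = 24 (last nonzero row E).
So gcd(216, 336) = 24, with Bézout identity 2·336 − 3·216 = 24. Containment (⊇): the Bézout identity exhibits 24 as an element of (216, 336), giving (24) ⊆ (216, 336). Containment (⊆): since 24 | 216 and 24 | 336 (216 = 24·9, 336 = 24·14), every Z-linear combination of 216 and 336 is divisible by 24, so (216, 336) ⊆ (24). Therefore (216, 336) = (24), d = 24.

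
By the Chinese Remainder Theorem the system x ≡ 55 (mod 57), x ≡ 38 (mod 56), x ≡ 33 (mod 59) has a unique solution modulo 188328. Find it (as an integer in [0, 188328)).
The moduli 57, 56, 59 are pairwise coprime, so by the CRT there is a unique solution mod 57·56·59 = 188328.
Solve by successive substitution. Start with x ≡ 55 (mod 57).
  Combine with x ≡ 38 (mod 56): write x = 55 + 57·t and require 55 + 57·t ≡ 38 (mod 56), i.e. 57·t ≡ 38 − 55 ≡ 39 (mod 56). Since 57^(−1) ≡ 1 (mod 56) (57 ≡ 1 (mod 56)), t ≡ 1·39 ≡ 39 (mod 56). So x ≡ 55 + 57·39 = 2278 (mod 3192).
  Combine with x ≡ 33 (mod 59): write x = 2278 + 3192·t and require 2278 + 3192·t ≡ 33 (mod 59), i.e. 3192·t ≡ 33 − 2278 ≡ 56 (mod 59). Since 3192^(−1) ≡ 10 (mod 59) (3192 ≡ 6 (mod 59)), t ≡ 10·56 ≡ 29 (mod 59). So x ≡ 2278 + 3192·29 = 94846 (mod 188328).
Unique solution in [0, 188328): x = 94846.

Final answer: x ≡ 94846 (mod 188328); the representative in [0, 188328) is 94846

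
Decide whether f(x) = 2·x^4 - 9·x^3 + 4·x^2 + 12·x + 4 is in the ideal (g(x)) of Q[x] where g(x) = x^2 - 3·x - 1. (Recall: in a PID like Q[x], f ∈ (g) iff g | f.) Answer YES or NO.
In Q[x] the ideal (g) consists of all multiples of g, so f ∈ (g) iff g | f, i.e. iff the remainder of f on division by g is 0. Divide f by g (g is monic, so eliminate the leading term of the running remainder at each step):
  leading term 2·x^4: subtract (2·x^2)·g(x) = 2·x^4 - 6·x^3 - 2·x^2, leaving -3·x^3 + 6·x^2 + 12·x + 4
  leading term -3·x^3: subtract (-3·x)·g(x) = -3·x^3 + 9·x^2 + 3·x, leaving -3·x^2 + 9·x + 4
  leading term -3·x^2: subtract (-3)·g(x) = -3·x^2 + 9·x + 3, leaving 1
The remainder r(x) = 1 ≠ 0 (and deg r < deg g), so g ∤ f, i.e. f ∉ (g).

Final answer: NO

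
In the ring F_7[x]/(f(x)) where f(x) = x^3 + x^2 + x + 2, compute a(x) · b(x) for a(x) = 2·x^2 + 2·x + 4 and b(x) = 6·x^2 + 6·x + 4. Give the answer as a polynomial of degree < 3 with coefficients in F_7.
a · b ≡ 6·x^2 + 3·x + 6 (mod f(x))

Multiply as integer polynomials: a · b = 12·x^4 + 24·x^3 + 44·x^2 + 32·x + 16. Reducing coefficients mod 7: a · b ≡ 5·x^4 + 3·x^3 + 2·x^2 + 4·x + 2. Now divide by f(x) = x^3 + x^2 + x + 2 in F_7[x], eliminating the leading term at each step:
  leading term 5·x^4: subtract (5·x)·f(x) = 5·x^4 + 5·x^3 + 5·x^2 + 3·x, leaving 5·x^3 + 4·x^2 + x + 2 (coefficients mod 7)
  leading term 5·x^3: subtract (5)·f(x) = 5·x^3 + 5·x^2 + 5·x + 3, leaving 6·x^2 + 3·x + 6 (coefficients mod 7)
The degree is now < 3, so this is the remainder. Hence a · b ≡ 6·x^2 + 3·x + 6 in F_7[x]/(f).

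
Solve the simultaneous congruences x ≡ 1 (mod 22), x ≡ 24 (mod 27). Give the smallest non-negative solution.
The moduli 22, 27 are pairwise coprime, so by the CRT there is a unique solution mod 22·27 = 594.
Solve by successive substitution. Start with x ≡ 1 (mod 22).
  Combine with x ≡ 24 (mod 27): write x = 1 + 22·t and require 1 + 22·t ≡ 24 (mod 27), i.e. 22·t ≡ 24 − 1 ≡ 23 (mod 27). Since 22^(−1) ≡ 16 (mod 27), t ≡ 16·23 ≡ 17 (mod 27). So x ≡ 1 + 22·17 = 375 (mod 594).
Unique solution in [0, 594): x = 375.

Final answer: x ≡ 375 (mod 594); the representative in [0, 594) is 375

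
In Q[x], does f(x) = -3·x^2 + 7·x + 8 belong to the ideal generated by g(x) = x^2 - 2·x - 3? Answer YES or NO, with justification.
NO

In Q[x] the ideal (g) consists of all multiples of g, so f ∈ (g) iff g | f, i.e. iff the remainder of f on division by g is 0. Divide f by g (g is monic, so eliminate the leading term of the running remainder at each step):
  leading term -3·x^2: subtract (-3)·g(x) = -3·x^2 + 6·x + 9, leaving x - 1
The remainder r(x) = x - 1 ≠ 0 (and deg r < deg g), so g ∤ f, i.e. f ∉ (g).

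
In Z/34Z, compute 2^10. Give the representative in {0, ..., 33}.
4

Use repeated squaring. Binary(10) = 1010. Walk through the bits of the exponent 10 left-to-right: at each bit after the leading one, square the running value, then multiply by 2 if the bit is 1 (always reducing mod 34):
  bit 1 = 1 (leading): start with 2.
  bit 2 = 0: square 2^2 = 4 (mod 34).
  bit 3 = 1: square 4^2 = 16; bit is 1, so multiply 16·2 = 32 (mod 34).
  bit 4 = 0: square 32^2 = 1024 ≡ 4 (mod 34).
Final value: 2^10 ≡ 4 (mod 34).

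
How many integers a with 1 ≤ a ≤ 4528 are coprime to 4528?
2256

The number of a ∈ {1, ..., 4528} with gcd(a, 4528) = 1 is by definition Euler's totient φ(4528). φ is multiplicative, with φ(p^e) = p^e − p^(e−1). Factorise 4528 = 2^4 · 283. Then
  φ(4528) = (2^4 − 2^3) · (283 − 1) = 8 · 282 = 2256.
So there are 2256 such integers.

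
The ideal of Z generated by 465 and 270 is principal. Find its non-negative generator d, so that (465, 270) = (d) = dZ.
In the PID Z, (a, b) is generated by gcd(a, b). Compute gcd(465, 270) with the extended Euclidean algorithm, tracking rows (r, s, t) with s·465 + t·270 = r:
  row A: (465, 1, 0)   [1·465 + 0·270 = 465]
  row B: (270, 0, 1)   [0·465 + 1·270 = 270]
  465 = 1·270 + 195   → row C = row A − 1·row B = (195, 1, −1)   [check: 1·465 − 1·270 = 195]
  270 = 1·195 + 75   → row D = row B − 1·row C = (75, −1, 2)   [check: −1·465 + 2·270 = 75]
  195 = 2·75 + 45   → row E = row C − 2·row D = (45, 3, −5)   [check: 3·465 − 5·270 = 45]
  75 = 1·45 + 30   → row F = row D − 1·row E = (30, −4, 7)   [check: −4·465 + 7·270 = 30]
  45 = 1·30 + 15   → row G = row E − 1·row F = (15, 7, −12)   [check: 7·465 − 12·270 = 15]
  30 = 2·15 + 0   → remainder 0, stop. gcd = 15 (last nonzero row G).
So gcd(465, 270) = 15, with Bézout identity 7·465 − 12·270 = 15. Containment (⊇): the Bézout identity exhibits 15 as an element of (465, 270), giving (15) ⊆ (465, 270). Containment (⊆): since 15 | 465 and 15 | 270 (465 = 15·31, 270 = 15·18), every Z-linear combination of 465 and 270 is divisible by 15, so (465, 270) ⊆ (15). Therefore (465, 270) = (15), d = 15.

Final answer: (465, 270) = (15); d = 15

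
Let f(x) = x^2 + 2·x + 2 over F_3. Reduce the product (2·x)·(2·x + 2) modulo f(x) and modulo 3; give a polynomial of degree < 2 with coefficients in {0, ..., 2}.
a · b ≡ 2·x + 1 (mod f(x))

Multiply as integer polynomials: a · b = 4·x^2 + 4·x. Reducing coefficients mod 3: a · b ≡ x^2 + x. Now divide by f(x) = x^2 + 2·x + 2 in F_3[x], eliminating the leading term at each step:
  leading term x^2: subtract (1)·f(x) = x^2 + 2·x + 2, leaving 2·x + 1 (coefficients mod 3)
The degree is now < 2, so this is the remainder. Hence a · b ≡ 2·x + 1 in F_3[x]/(f).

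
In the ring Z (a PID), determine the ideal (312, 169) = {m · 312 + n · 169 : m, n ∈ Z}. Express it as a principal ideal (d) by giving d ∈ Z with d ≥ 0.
In the PID Z, (a, b) is generated by gcd(a, b). Compute gcd(312, 169) with the extended Euclidean algorithm, tracking rows (r, s, t) with s·312 + t·169 = r:
  row A: (312, 1, 0)   [1·312 + 0·169 = 312]
  row B: (169, 0, 1)   [0·312 + 1·169 = 169]
  312 = 1·169 + 143   → row C = row A − 1·row B = (143, 1, −1)   [check: 1·312 − 1·169 = 143]
  169 = 1·143 + 26   → row D = row B − 1·row C = (26, −1, 2)   [check: −1·312 + 2·169 = 26]
  143 = 5·26 + 13   → row E = row C − 5·row D = (13, 6, −11)   [check: 6·312 − 11·169 = 13]
  26 = 2·13 + 0   → remainder 0, stop. gcd = 13 (last nonzero row E).
So gcd(312, 169) = 13, with Bézout identity 6·312 − 11·169 = 13. Containment (⊇): the Bézout identity exhibits 13 as an element of (312, 169), giving (13) ⊆ (312, 169). Containment (⊆): since 13 | 312 and 13 | 169 (312 = 13·24, 169 = 13·13), every Z-linear combination of 312 and 169 is divisible by 13, so (312, 169) ⊆ (13). Therefore (312, 169) = (13), d = 13.

Final answer: (312, 169) = (13); d = 13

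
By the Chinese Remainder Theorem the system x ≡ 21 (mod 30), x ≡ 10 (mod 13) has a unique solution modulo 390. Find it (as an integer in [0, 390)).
The moduli 30, 13 are pairwise coprime, so by the CRT there is a unique solution mod 30·13 = 390.
Solve by successive substitution. Start with x ≡ 21 (mod 30).
  Combine with x ≡ 10 (mod 13): write x = 21 + 30·t and require 21 + 30·t ≡ 10 (mod 13), i.e. 30·t ≡ 10 − 21 ≡ 2 (mod 13). Since 30^(−1) ≡ 10 (mod 13) (30 ≡ 4 (mod 13)), t ≡ 10·2 ≡ 7 (mod 13). So x ≡ 21 + 30·7 = 231 (mod 390).
Unique solution in [0, 390): x = 231.

Final answer: x ≡ 231 (mod 390); the representative in [0, 390) is 231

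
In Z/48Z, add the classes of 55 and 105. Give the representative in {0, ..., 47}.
Reduce the summands first: 55 ≡ 7, 105 ≡ 9 (mod 48), so 55 + 105 ≡ 7 + 9 (mod 48). 7 + 9 = 16; 16 = 0·48 + 16, so (55 + 105) mod 48 = 16.

Final answer: 16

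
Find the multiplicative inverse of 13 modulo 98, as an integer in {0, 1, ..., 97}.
13^(−1) ≡ 83 (mod 98)

Apply the extended Euclidean algorithm to (98, 13), tracking rows (r, s, t) with s·98 + t·13 = r. Each division r_prev = q·r_cur + r_new produces the new row as (previous row) − q·(current row):
  row A: (98, 1, 0)   [1·98 + 0·13 = 98]
  row B: (13, 0, 1)   [0·98 + 1·13 = 13]
  98 = 7·13 + 7   → row C = row A − 7·row B = (7, 1, −7)   [check: 1·98 − 7·13 = 7]
  13 = 1·7 + 6   → row D = row B − 1·row C = (6, −1, 8)   [check: −1·98 + 8·13 = 6]
  7 = 1·6 + 1   → row E = row C − 1·row D = (1, 2, −15)   [check: 2·98 − 15·13 = 1]
  6 = 6·1 + 0   → remainder 0, stop. gcd = 1 (last nonzero row E).
The gcd is 1, so 13 is invertible mod 98. The last nonzero row gives 2·98 − 15·13 = 1, so t = −15. So 13^(−1) ≡ −15 ≡ 83 (mod 98). Verify: 13 · 83 = 1079 ≡ 1 (mod 98). ✓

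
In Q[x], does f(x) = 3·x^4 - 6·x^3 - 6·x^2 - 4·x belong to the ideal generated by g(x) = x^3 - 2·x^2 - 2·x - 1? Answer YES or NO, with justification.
NO

In Q[x] the ideal (g) consists of all multiples of g, so f ∈ (g) iff g | f, i.e. iff the remainder of f on division by g is 0. Divide f by g (g is monic, so eliminate the leading term of the running remainder at each step):
  leading term 3·x^4: subtract (3·x)·g(x) = 3·x^4 - 6·x^3 - 6·x^2 - 3·x, leaving -x
The remainder r(x) = -x ≠ 0 (and deg r < deg g), so g ∤ f, i.e. f ∉ (g).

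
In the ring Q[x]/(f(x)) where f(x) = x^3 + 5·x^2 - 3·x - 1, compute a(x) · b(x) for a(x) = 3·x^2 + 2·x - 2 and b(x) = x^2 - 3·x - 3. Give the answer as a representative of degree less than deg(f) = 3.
a · b ≡ 102·x^2 - 63·x - 16 (mod f(x))

First multiply in Q[x] without reducing: a · b = 3·x^4 - 7·x^3 - 17·x^2 + 6. Now divide by f(x) = x^3 + 5·x^2 - 3·x - 1, eliminating the leading term at each step:
  leading term 3·x^4: subtract (3·x)·f(x) = 3·x^4 + 15·x^3 - 9·x^2 - 3·x, leaving -22·x^3 - 8·x^2 + 3·x + 6
  leading term -22·x^3: subtract (-22)·f(x) = -22·x^3 - 110·x^2 + 66·x + 22, leaving 102·x^2 - 63·x - 16
The degree is now < 3, so this is the remainder. Hence a · b ≡ 102·x^2 - 63·x - 16 in Q[x]/(f).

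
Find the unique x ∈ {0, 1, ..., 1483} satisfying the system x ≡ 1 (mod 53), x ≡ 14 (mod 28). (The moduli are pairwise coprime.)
The moduli 53, 28 are pairwise coprime, so by the CRT there is a unique solution mod 53·28 = 1484.
Solve by successive substitution. Start with x ≡ 1 (mod 53).
  Combine with x ≡ 14 (mod 28): write x = 1 + 53·t and require 1 + 53·t ≡ 14 (mod 28), i.e. 53·t ≡ 14 − 1 ≡ 13 (mod 28). Since 53^(−1) ≡ 9 (mod 28) (53 ≡ 25 (mod 28)), t ≡ 9·13 ≡ 5 (mod 28). So x ≡ 1 + 53·5 = 266 (mod 1484).
Unique solution in [0, 1484): x = 266.

Final answer: x ≡ 266 (mod 1484); the representative in [0, 1484) is 266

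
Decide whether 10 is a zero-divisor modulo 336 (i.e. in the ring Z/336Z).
YES

gcd(10, 336) = 2 > 1, so 10 is not a unit in Z/336Z. In Z/nZ every nonzero non-unit is a zero-divisor: explicitly, take b = 336/gcd = 168 ≠ 0 (mod 336); then 10·168 = 1680 = 5·336, i.e. 10·168 ≡ 0 (mod 336). So 10 is a zero-divisor.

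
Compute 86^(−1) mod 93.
86^(−1) ≡ 53 (mod 93)

Apply the extended Euclidean algorithm to (93, 86), tracking rows (r, s, t) with s·93 + t·86 = r. Each division r_prev = q·r_cur + r_new produces the new row as (previous row) − q·(current row):
  row A: (93, 1, 0)   [1·93 + 0·86 = 93]
  row B: (86, 0, 1)   [0·93 + 1·86 = 86]
  93 = 1·86 + 7   → row C = row A − 1·row B = (7, 1, −1)   [check: 1·93 − 1·86 = 7]
  86 = 12·7 + 2   → row D = row B − 12·row C = (2, −12, 13)   [check: −12·93 + 13·86 = 2]
  7 = 3·2 + 1   → row E = row C − 3·row D = (1, 37, −40)   [check: 37·93 − 40·86 = 1]
  2 = 2·1 + 0   → remainder 0, stop. gcd = 1 (last nonzero row E).
The gcd is 1, so 86 is invertible mod 93. The last nonzero row gives 37·93 − 40·86 = 1, so t = −40. So 86^(−1) ≡ −40 ≡ 53 (mod 93). Verify: 86 · 53 = 4558 ≡ 1 (mod 93). ✓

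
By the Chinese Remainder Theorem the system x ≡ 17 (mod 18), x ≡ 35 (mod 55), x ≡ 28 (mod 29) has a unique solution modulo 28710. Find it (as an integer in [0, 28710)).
The moduli 18, 55, 29 are pairwise coprime, so by the CRT there is a unique solution mod 18·55·29 = 28710.
Solve by successive substitution. Start with x ≡ 17 (mod 18).
  Combine with x ≡ 35 (mod 55): write x = 17 + 18·t and require 17 + 18·t ≡ 35 (mod 55), i.e. 18·t ≡ 35 − 17 ≡ 18 (mod 55). Since 18^(−1) ≡ 52 (mod 55), t ≡ 52·18 ≡ 1 (mod 55). So x ≡ 17 + 18·1 = 35 (mod 990).
  Combine with x ≡ 28 (mod 29): write x = 35 + 990·t and require 35 + 990·t ≡ 28 (mod 29), i.e. 990·t ≡ 28 − 35 ≡ 22 (mod 29). Since 990^(−1) ≡ 22 (mod 29) (990 ≡ 4 (mod 29)), t ≡ 22·22 ≡ 20 (mod 29). So x ≡ 35 + 990·20 = 19835 (mod 28710).
Unique solution in [0, 28710): x = 19835.

Final answer: x ≡ 19835 (mod 28710); the representative in [0, 28710) is 19835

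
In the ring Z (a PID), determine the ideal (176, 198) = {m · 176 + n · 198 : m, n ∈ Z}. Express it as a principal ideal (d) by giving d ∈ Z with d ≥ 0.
(176, 198) = (22); d = 22

In the PID Z, (a, b) is generated by gcd(a, b). Compute gcd(198, 176) with the extended Euclidean algorithm, tracking rows (r, s, t) with s·198 + t·176 = r:
  row A: (198, 1, 0)   [1·198 + 0·176 = 198]
  row B: (176, 0, 1)   [0·198 + 1·176 = 176]
  198 = 1·176 + 22   → row C = row A − 1·row B = (22, 1, −1)   [check: 1·198 − 1·176 = 22]
  176 = 8·22 + 0   → remainder 0, stop. gcd = 22 (last nonzero row C).
So gcd(176, 198) = 22, with Bézout identity 1·198 − 1·176 = 22. Containment (⊇): the Bézout identity exhibits 22 as an element of (176, 198), giving (22) ⊆ (176, 198). Containment (⊆): since 22 | 176 and 22 | 198 (176 = 22·8, 198 = 22·9), every Z-linear combination of 176 and 198 is divisible by 22, so (176, 198) ⊆ (22). Therefore (176, 198) = (22), d = 22.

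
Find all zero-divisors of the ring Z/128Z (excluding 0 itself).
An element a ∈ Z/128Z (with a ≠ 0) is a zero-divisor iff gcd(a, 128) > 1 (because a is a unit precisely when gcd(a, n) = 1, and in Z/nZ every nonzero, non-unit element is a zero-divisor). Scan a = 1, ..., 127 and keep those with gcd(a, 128) > 1:
  gcd(2, 128) = 2, gcd(4, 128) = 4, gcd(6, 128) = 2, gcd(8, 128) = 8, gcd(10, 128) = 2, gcd(12, 128) = 4, gcd(14, 128) = 2, gcd(16, 128) = 16, gcd(18, 128) = 2, gcd(20, 128) = 4, gcd(22, 128) = 2, gcd(24, 128) = 8, gcd(26, 128) = 2, gcd(28, 128) = 4, gcd(30, 128) = 2, gcd(32, 128) = 32, gcd(34, 128) = 2, gcd(36, 128) = 4, gcd(38, 128) = 2, gcd(40, 128) = 8, gcd(42, 128) = 2, gcd(44, 128) = 4, gcd(46, 128) = 2, gcd(48, 128) = 16, gcd(50, 128) = 2, gcd(52, 128) = 4, gcd(54, 128) = 2, gcd(56, 128) = 8, gcd(58, 128) = 2, gcd(60, 128) = 4, gcd(62, 128) = 2, gcd(64, 128) = 64, gcd(66, 128) = 2, gcd(68, 128) = 4, gcd(70, 128) = 2, gcd(72, 128) = 8, gcd(74, 128) = 2, gcd(76, 128) = 4, gcd(78, 128) = 2, gcd(80, 128) = 16, gcd(82, 128) = 2, gcd(84, 128) = 4, gcd(86, 128) = 2, gcd(88, 128) = 8, gcd(90, 128) = 2, gcd(92, 128) = 4, gcd(94, 128) = 2, gcd(96, 128) = 32, gcd(98, 128) = 2, gcd(100, 128) = 4, gcd(102, 128) = 2, gcd(104, 128) = 8, gcd(106, 128) = 2, gcd(108, 128) = 4, gcd(110, 128) = 2, gcd(112, 128) = 16, gcd(114, 128) = 2, gcd(116, 128) = 4, gcd(118, 128) = 2, gcd(120, 128) = 8, gcd(122, 128) = 2, gcd(124, 128) = 4, gcd(126, 128) = 2.
All other a ∈ {1, ..., 127} have gcd(a, 128) = 1 and are units. So the nonzero zero-divisors are exactly the 63 values of a appearing in this scan.

Final answer: nonzero zero-divisors of Z/128Z = {2, 4, 6, 8, 10, 12, 14, 16, 18, 20, 22, 24, 26, 28, 30, 32, 34, 36, 38, 40, 42, 44, 46, 48, 50, 52, 54, 56, 58, 60, 62, 64, 66, 68, 70, 72, 74, 76, 78, 80, 82, 84, 86, 88, 90, 92, 94, 96, 98, 100, 102, 104, 106, 108, 110, 112, 114, 116, 118, 120, 122, 124, 126}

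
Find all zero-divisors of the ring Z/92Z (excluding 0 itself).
nonzero zero-divisors of Z/92Z = {2, 4, 6, 8, 10, 12, 14, 16, 18, 20, 22, 23, 24, 26, 28, 30, 32, 34, 36, 38, 40, 42, 44, 46, 48, 50, 52, 54, 56, 58, 60, 62, 64, 66, 68, 69, 70, 72, 74, 76, 78, 80, 82, 84, 86, 88, 90}

An element a ∈ Z/92Z (with a ≠ 0) is a zero-divisor iff gcd(a, 92) > 1 (because a is a unit precisely when gcd(a, n) = 1, and in Z/nZ every nonzero, non-unit element is a zero-divisor). Scan a = 1, ..., 91 and keep those with gcd(a, 92) > 1:
  gcd(2, 92) = 2, gcd(4, 92) = 4, gcd(6, 92) = 2, gcd(8, 92) = 4, gcd(10, 92) = 2, gcd(12, 92) = 4, gcd(14, 92) = 2, gcd(16, 92) = 4, gcd(18, 92) = 2, gcd(20, 92) = 4, gcd(22, 92) = 2, gcd(23, 92) = 23, gcd(24, 92) = 4, gcd(26, 92) = 2, gcd(28, 92) = 4, gcd(30, 92) = 2, gcd(32, 92) = 4, gcd(34, 92) = 2, gcd(36, 92) = 4, gcd(38, 92) = 2, gcd(40, 92) = 4, gcd(42, 92) = 2, gcd(44, 92) = 4, gcd(46, 92) = 46, gcd(48, 92) = 4, gcd(50, 92) = 2, gcd(52, 92) = 4, gcd(54, 92) = 2, gcd(56, 92) = 4, gcd(58, 92) = 2, gcd(60, 92) = 4, gcd(62, 92) = 2, gcd(64, 92) = 4, gcd(66, 92) = 2, gcd(68, 92) = 4, gcd(69, 92) = 23, gcd(70, 92) = 2, gcd(72, 92) = 4, gcd(74, 92) = 2, gcd(76, 92) = 4, gcd(78, 92) = 2, gcd(80, 92) = 4, gcd(82, 92) = 2, gcd(84, 92) = 4, gcd(86, 92) = 2, gcd(88, 92) = 4, gcd(90, 92) = 2.
All other a ∈ {1, ..., 91} have gcd(a, 92) = 1 and are units. So the nonzero zero-divisors are exactly the 47 values of a appearing in this scan.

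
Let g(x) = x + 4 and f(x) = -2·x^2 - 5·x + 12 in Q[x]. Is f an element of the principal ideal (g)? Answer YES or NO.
In Q[x] the ideal (g) consists of all multiples of g, so f ∈ (g) iff g | f, i.e. iff the remainder of f on division by g is 0. Divide f by g (g is monic, so eliminate the leading term of the running remainder at each step):
  leading term -2·x^2: subtract (-2·x)·g(x) = -2·x^2 - 8·x, leaving 3·x + 12
  leading term 3·x: subtract (3)·g(x) = 3·x + 12, leaving 0
The remainder is 0, so f(x) = g(x) · h(x) with h(x) = 3 - 2·x. Hence g | f, i.e. f ∈ (g).

Final answer: YES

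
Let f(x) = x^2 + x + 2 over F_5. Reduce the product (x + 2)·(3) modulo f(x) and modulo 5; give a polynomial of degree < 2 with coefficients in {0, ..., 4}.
a · b ≡ 3·x + 1 (mod f(x))

Multiply as integer polynomials: a · b = 3·x + 6. Reducing coefficients mod 5: a · b ≡ 3·x + 1. This already has degree < 2, so no reduction by f is needed. Hence a · b ≡ 3·x + 1 in F_5[x]/(f).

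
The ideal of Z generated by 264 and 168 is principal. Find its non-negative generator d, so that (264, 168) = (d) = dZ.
In the PID Z, (a, b) is generated by gcd(a, b). Compute gcd(264, 168) with the extended Euclidean algorithm, tracking rows (r, s, t) with s·264 + t·168 = r:
  row A: (264, 1, 0)   [1·264 + 0·168 = 264]
  row B: (168, 0, 1)   [0·264 + 1·168 = 168]
  264 = 1·168 + 96   → row C = row A − 1·row B = (96, 1, −1)   [check: 1·264 − 1·168 = 96]
  168 = 1·96 + 72   → row D = row B − 1·row C = (72, −1, 2)   [check: −1·264 + 2·168 = 72]
  96 = 1·72 + 24   → row E = row C − 1·row D = (24, 2, −3)   [check: 2·264 − 3·168 = 24]
  72 = 3·24 + 0   → remainder 0, stop. gcd = 24 (last nonzero row E).
So gcd(264, 168) = 24, with Bézout identity 2·264 − 3·168 = 24. Containment (⊇): the Bézout identity exhibits 24 as an element of (264, 168), giving (24) ⊆ (264, 168). Containment (⊆): since 24 | 264 and 24 | 168 (264 = 24·11, 168 = 24·7), every Z-linear combination of 264 and 168 is divisible by 24, so (264, 168) ⊆ (24). Therefore (264, 168) = (24), d = 24.

Final answer: (264, 168) = (24); d = 24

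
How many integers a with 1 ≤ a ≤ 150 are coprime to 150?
40

The number of a ∈ {1, ..., 150} with gcd(a, 150) = 1 is by definition Euler's totient φ(150). φ is multiplicative, with φ(p^e) = p^e − p^(e−1). Factorise 150 = 2 · 3 · 5^2. Then
  φ(150) = (2 − 1) · (3 − 1) · (5^2 − 5^1) = 1 · 2 · 20 = 40.
So there are 40 such integers.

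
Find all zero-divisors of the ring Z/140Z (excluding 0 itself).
nonzero zero-divisors of Z/140Z = {2, 4, 5, 6, 7, 8, 10, 12, 14, 15, 16, 18, 20, 21, 22, 24, 25, 26, 28, 30, 32, 34, 35, 36, 38, 40, 42, 44, 45, 46, 48, 49, 50, 52, 54, 55, 56, 58, 60, 62, 63, 64, 65, 66, 68, 70, 72, 74, 75, 76, 77, 78, 80, 82, 84, 85, 86, 88, 90, 91, 92, 94, 95, 96, 98, 100, 102, 104, 105, 106, 108, 110, 112, 114, 115, 116, 118, 119, 120, 122, 124, 125, 126, 128, 130, 132, 133, 134, 135, 136, 138}

An element a ∈ Z/140Z (with a ≠ 0) is a zero-divisor iff gcd(a, 140) > 1 (because a is a unit precisely when gcd(a, n) = 1, and in Z/nZ every nonzero, non-unit element is a zero-divisor). Scan a = 1, ..., 139 and keep those with gcd(a, 140) > 1:
  gcd(2, 140) = 2, gcd(4, 140) = 4, gcd(5, 140) = 5, gcd(6, 140) = 2, gcd(7, 140) = 7, gcd(8, 140) = 4, gcd(10, 140) = 10, gcd(12, 140) = 4, gcd(14, 140) = 14, gcd(15, 140) = 5, gcd(16, 140) = 4, gcd(18, 140) = 2, gcd(20, 140) = 20, gcd(21, 140) = 7, gcd(22, 140) = 2, gcd(24, 140) = 4, gcd(25, 140) = 5, gcd(26, 140) = 2, gcd(28, 140) = 28, gcd(30, 140) = 10, gcd(32, 140) = 4, gcd(34, 140) = 2, gcd(35, 140) = 35, gcd(36, 140) = 4, gcd(38, 140) = 2, gcd(40, 140) = 20, gcd(42, 140) = 14, gcd(44, 140) = 4, gcd(45, 140) = 5, gcd(46, 140) = 2, gcd(48, 140) = 4, gcd(49, 140) = 7, gcd(50, 140) = 10, gcd(52, 140) = 4, gcd(54, 140) = 2, gcd(55, 140) = 5, gcd(56, 140) = 28, gcd(58, 140) = 2, gcd(60, 140) = 20, gcd(62, 140) = 2, gcd(63, 140) = 7, gcd(64, 140) = 4, gcd(65, 140) = 5, gcd(66, 140) = 2, gcd(68, 140) = 4, gcd(70, 140) = 70, gcd(72, 140) = 4, gcd(74, 140) = 2, gcd(75, 140) = 5, gcd(76, 140) = 4, gcd(77, 140) = 7, gcd(78, 140) = 2, gcd(80, 140) = 20, gcd(82, 140) = 2, gcd(84, 140) = 28, gcd(85, 140) = 5, gcd(86, 140) = 2, gcd(88, 140) = 4, gcd(90, 140) = 10, gcd(91, 140) = 7, gcd(92, 140) = 4, gcd(94, 140) = 2, gcd(95, 140) = 5, gcd(96, 140) = 4, gcd(98, 140) = 14, gcd(100, 140) = 20, gcd(102, 140) = 2, gcd(104, 140) = 4, gcd(105, 140) = 35, gcd(106, 140) = 2, gcd(108, 140) = 4, gcd(110, 140) = 10, gcd(112, 140) = 28, gcd(114, 140) = 2, gcd(115, 140) = 5, gcd(116, 140) = 4, gcd(118, 140) = 2, gcd(119, 140) = 7, gcd(120, 140) = 20, gcd(122, 140) = 2, gcd(124, 140) = 4, gcd(125, 140) = 5, gcd(126, 140) = 14, gcd(128, 140) = 4, gcd(130, 140) = 10, gcd(132, 140) = 4, gcd(133, 140) = 7, gcd(134, 140) = 2, gcd(135, 140) = 5, gcd(136, 140) = 4, gcd(138, 140) = 2.
All other a ∈ {1, ..., 139} have gcd(a, 140) = 1 and are units. So the nonzero zero-divisors are exactly the 91 values of a appearing in this scan.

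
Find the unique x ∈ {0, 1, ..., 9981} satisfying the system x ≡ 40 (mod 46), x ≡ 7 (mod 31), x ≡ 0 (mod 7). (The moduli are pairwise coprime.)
The moduli 46, 31, 7 are pairwise coprime, so by the CRT there is a unique solution mod 46·31·7 = 9982.
Solve by successive substitution. Start with x ≡ 40 (mod 46).
  Combine with x ≡ 7 (mod 31): write x = 40 + 46·t and require 40 + 46·t ≡ 7 (mod 31), i.e. 46·t ≡ 7 − 40 ≡ 29 (mod 31). Since 46^(−1) ≡ 29 (mod 31) (46 ≡ 15 (mod 31)), t ≡ 29·29 ≡ 4 (mod 31). So x ≡ 40 + 46·4 = 224 (mod 1426).
  Combine with x ≡ 0 (mod 7): write x = 224 + 1426·t and require 224 + 1426·t ≡ 0 (mod 7), i.e. 1426·t ≡ 0 − 224 ≡ 0 (mod 7). Since 1426^(−1) ≡ 3 (mod 7) (1426 ≡ 5 (mod 7)), t ≡ 3·0 ≡ 0 (mod 7). So x ≡ 224 + 1426·0 = 224 (mod 9982).
Unique solution in [0, 9982): x = 224.

Final answer: x ≡ 224 (mod 9982); the representative in [0, 9982) is 224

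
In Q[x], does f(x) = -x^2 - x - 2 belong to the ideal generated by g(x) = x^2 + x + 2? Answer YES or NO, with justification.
In Q[x] the ideal (g) consists of all multiples of g, so f ∈ (g) iff g | f, i.e. iff the remainder of f on division by g is 0. Divide f by g (g is monic, so eliminate the leading term of the running remainder at each step):
  leading term -x^2: subtract (-1)·g(x) = -x^2 - x - 2, leaving 0
The remainder is 0, so f(x) = g(x) · h(x) with h(x) = -1. Hence g | f, i.e. f ∈ (g).

Final answer: YES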